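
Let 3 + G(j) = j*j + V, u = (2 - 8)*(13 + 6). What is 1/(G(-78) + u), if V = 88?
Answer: 1/6055 ≈ 0.00016515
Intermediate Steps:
u = -114 (u = -6*19 = -114)
G(j) = 85 + j² (G(j) = -3 + (j*j + 88) = -3 + (j² + 88) = -3 + (88 + j²) = 85 + j²)
1/(G(-78) + u) = 1/((85 + (-78)²) - 114) = 1/((85 + 6084) - 114) = 1/(6169 - 114) = 1/6055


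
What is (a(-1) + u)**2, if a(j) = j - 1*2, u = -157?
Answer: 25600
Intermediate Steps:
a(j) = -2 + j (a(j) = j - 2 = -2 + j)
(a(-1) + u)**2 = ((-2 - 1) - 157)**2 = (-3 - 157)**2 = (-160)**2 = 25600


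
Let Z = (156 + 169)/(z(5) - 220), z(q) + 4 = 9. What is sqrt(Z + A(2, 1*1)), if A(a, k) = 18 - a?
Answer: sqrt(26789)/43 ≈ 3.8064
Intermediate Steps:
z(q) = 5 (z(q) = -4 + 9 = 5)
Z = -65/43 (Z = (156 + 169)/(5 - 220) = 325/(-215) = 325*(-1/215) = -65/43 ≈ -1.5116)
sqrt(Z + A(2, 1*1)) = sqrt(-65/43 + (18 - 1*2)) = sqrt(-65/43 + (18 - 2)) = sqrt(-65/43 + 16) = sqrt(623/43) = sqrt(26789)/43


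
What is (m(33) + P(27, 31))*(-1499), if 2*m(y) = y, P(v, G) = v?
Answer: -130413/2 ≈ -65207.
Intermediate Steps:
m(y) = y/2
(m(33) + P(27, 31))*(-1499) = ((½)*33 + 27)*(-1499) = (33/2 + 27)*(-1499) = (87/2)*(-1499) = -130413/2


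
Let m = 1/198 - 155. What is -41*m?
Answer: 1258249/198 ≈ 6354.8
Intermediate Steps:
m = -30689/198 (m = 1/198 - 155 = -30689/198 ≈ -154.99)
-41*m = -41*(-30689/198) = 1258249/198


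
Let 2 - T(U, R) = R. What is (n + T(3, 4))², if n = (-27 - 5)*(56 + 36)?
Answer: 8678916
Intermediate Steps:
n = -2944 (n = -32*92 = -2944)
T(U, R) = 2 - R
(n + T(3, 4))² = (-2944 + (2 - 1*4))² = (-2944 + (2 - 4))² = (-2944 - 2)² = (-2946)² = 8678916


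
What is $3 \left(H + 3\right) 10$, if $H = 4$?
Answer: $210$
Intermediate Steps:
$3 \left(H + 3\right) 10 = 3 \left(4 + 3\right) 10 = 3 \cdot 7 \cdot 10 = 21 \cdot 10 = 210$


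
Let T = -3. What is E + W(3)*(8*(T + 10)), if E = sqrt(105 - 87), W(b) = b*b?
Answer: 504 + 3*sqrt(2) ≈ 508.24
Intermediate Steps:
W(b) = b**2
E = 3*sqrt(2) (E = sqrt(18) = 3*sqrt(2) ≈ 4.2426)
E + W(3)*(8*(T + 10)) = 3*sqrt(2) + 3**2*(8*(-3 + 10)) = 3*sqrt(2) + 9*(8*7) = 3*sqrt(2) + 9*56 = 3*sqrt(2) + 504 = 504 + 3*sqrt(2)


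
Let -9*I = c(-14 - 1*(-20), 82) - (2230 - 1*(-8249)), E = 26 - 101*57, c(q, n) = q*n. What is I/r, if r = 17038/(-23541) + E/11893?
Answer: -44382404437/48220915 ≈ -920.40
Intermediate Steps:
c(q, n) = n*q
E = -5731 (E = 26 - 5757 = -5731)
I = 3329/3 (I = -(82*(-14 - 1*(-20)) - (2230 - 1*(-8249)))/9 = -(82*(-14 + 20) - (2230 + 8249))/9 = -(82*6 - 1*10479)/9 = -(492 - 10479)/9 = -⅑*(-9987) = 3329/3 ≈ 1109.7)
r = -48220915/39996159 (r = 17038/(-23541) - 5731/11893 = 17038*(-1/23541) - 5731*1/11893 = -2434/3363 - 5731/11893 = -48220915/39996159 ≈ -1.2056)
I/r = 3329/(3*(-48220915/39996159)) = (3329/3)*(-39996159/48220915) = -44382404437/48220915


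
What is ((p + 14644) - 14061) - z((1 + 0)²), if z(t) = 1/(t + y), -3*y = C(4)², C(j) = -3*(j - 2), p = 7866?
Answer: 92940/11 ≈ 8449.1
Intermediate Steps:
C(j) = 6 - 3*j (C(j) = -3*(-2 + j) = 6 - 3*j)
y = -12 (y = -(6 - 3*4)²/3 = -(6 - 12)²/3 = -⅓*(-6)² = -⅓*36 = -12)
z(t) = 1/(-12 + t) (z(t) = 1/(t - 12) = 1/(-12 + t))
((p + 14644) - 14061) - z((1 + 0)²) = ((7866 + 14644) - 14061) - 1/(-12 + (1 + 0)²) = (22510 - 14061) - 1/(-12 + 1²) = 8449 - 1/(-12 + 1) = 8449 - 1/(-11) = 8449 - 1*(-1/11) = 8449 + 1/11 = 92940/11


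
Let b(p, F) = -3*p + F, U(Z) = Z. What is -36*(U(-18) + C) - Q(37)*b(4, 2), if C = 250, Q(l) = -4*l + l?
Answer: -9462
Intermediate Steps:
Q(l) = -3*l
b(p, F) = F - 3*p
-36*(U(-18) + C) - Q(37)*b(4, 2) = -36*(-18 + 250) - (-3*37)*(2 - 3*4) = -36*232 - (-111)*(2 - 12) = -8352 - (-111)*(-10) = -8352 - 1*1110 = -8352 - 1110 = -9462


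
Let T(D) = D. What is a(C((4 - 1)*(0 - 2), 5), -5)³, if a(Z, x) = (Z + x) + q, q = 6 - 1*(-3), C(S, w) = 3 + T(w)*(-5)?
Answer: -5832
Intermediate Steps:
C(S, w) = 3 - 5*w (C(S, w) = 3 + w*(-5) = 3 - 5*w)
q = 9 (q = 6 + 3 = 9)
a(Z, x) = 9 + Z + x (a(Z, x) = (Z + x) + 9 = 9 + Z + x)
a(C((4 - 1)*(0 - 2), 5), -5)³ = (9 + (3 - 5*5) - 5)³ = (9 + (3 - 25) - 5)³ = (9 - 22 - 5)³ = (-18)³ = -5832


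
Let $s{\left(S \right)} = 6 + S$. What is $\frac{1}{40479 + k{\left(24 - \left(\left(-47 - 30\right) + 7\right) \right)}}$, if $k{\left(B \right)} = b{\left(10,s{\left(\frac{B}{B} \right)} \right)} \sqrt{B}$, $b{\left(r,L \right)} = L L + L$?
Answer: $\frac{40479}{1638254657} - \frac{56 \sqrt{94}}{1638254657} \approx 2.4377 \cdot 10^{-5}$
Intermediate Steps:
$b{\left(r,L \right)} = L + L^{2}$ ($b{\left(r,L \right)} = L^{2} + L = L + L^{2}$)
$k{\left(B \right)} = 56 \sqrt{B}$ ($k{\left(B \right)} = \left(6 + \frac{B}{B}\right) \left(1 + \left(6 + \frac{B}{B}\right)\right) \sqrt{B} = \left(6 + 1\right) \left(1 + \left(6 + 1\right)\right) \sqrt{B} = 7 \left(1 + 7\right) \sqrt{B} = 7 \cdot 8 \sqrt{B} = 56 \sqrt{B}$)
$\frac{1}{40479 + k{\left(24 - \left(\left(-47 - 30\right) + 7\right) \right)}} = \frac{1}{40479 + 56 \sqrt{24 - \left(\left(-47 - 30\right) + 7\right)}} = \frac{1}{40479 + 56 \sqrt{24 - \left(-77 + 7\right)}} = \frac{1}{40479 + 56 \sqrt{24 - -70}} = \frac{1}{40479 + 56 \sqrt{24 + 70}} = \frac{1}{40479 + 56 \sqrt{94}}$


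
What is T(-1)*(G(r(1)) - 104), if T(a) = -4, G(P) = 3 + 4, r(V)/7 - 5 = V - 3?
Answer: 388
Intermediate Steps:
r(V) = 14 + 7*V (r(V) = 35 + 7*(V - 3) = 35 + 7*(-3 + V) = 35 + (-21 + 7*V) = 14 + 7*V)
G(P) = 7
T(-1)*(G(r(1)) - 104) = -4*(7 - 104) = -4*(-97) = 388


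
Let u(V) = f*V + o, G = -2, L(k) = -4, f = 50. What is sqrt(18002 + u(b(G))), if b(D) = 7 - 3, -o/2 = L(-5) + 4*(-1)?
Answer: sqrt(18218) ≈ 134.97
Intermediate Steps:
o = 16 (o = -2*(-4 + 4*(-1)) = -2*(-4 - 4) = -2*(-8) = 16)
b(D) = 4
u(V) = 16 + 50*V (u(V) = 50*V + 16 = 16 + 50*V)
sqrt(18002 + u(b(G))) = sqrt(18002 + (16 + 50*4)) = sqrt(18002 + (16 + 200)) = sqrt(18002 + 216) = sqrt(18218)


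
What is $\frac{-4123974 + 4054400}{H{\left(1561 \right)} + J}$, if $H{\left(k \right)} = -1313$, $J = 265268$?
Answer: $- \frac{69574}{263955} \approx -0.26358$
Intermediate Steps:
$\frac{-4123974 + 4054400}{H{\left(1561 \right)} + J} = \frac{-4123974 + 4054400}{-1313 + 265268} = - \frac{69574}{263955}$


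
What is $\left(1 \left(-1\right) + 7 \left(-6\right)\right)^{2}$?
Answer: $1849$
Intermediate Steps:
$\left(1 \left(-1\right) + 7 \left(-6\right)\right)^{2} = \left(-1 - 42\right)^{2} = \left(-43\right)^{2} = 1849$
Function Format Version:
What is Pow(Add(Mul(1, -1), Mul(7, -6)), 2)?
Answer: 1849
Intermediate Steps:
Pow(Add(Mul(1, -1), Mul(7, -6)), 2) = Pow(Add(-1, -42), 2) = Pow(-43, 2) = 1849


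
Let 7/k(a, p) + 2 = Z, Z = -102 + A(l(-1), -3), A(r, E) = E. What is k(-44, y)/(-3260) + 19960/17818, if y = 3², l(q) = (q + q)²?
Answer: 3481285963/3107637380 ≈ 1.1202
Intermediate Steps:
l(q) = 4*q² (l(q) = (2*q)² = 4*q²)
y = 9
Z = -105 (Z = -102 - 3 = -105)
k(a, p) = -7/107 (k(a, p) = 7/(-2 - 105) = 7/(-107) = 7*(-1/107) = -7/107)
k(-44, y)/(-3260) + 19960/17818 = -7/107/(-3260) + 19960/17818 = -7/107*(-1/3260) + 19960*(1/17818) = 7/348820 + 9980/8909 = 3481285963/3107637380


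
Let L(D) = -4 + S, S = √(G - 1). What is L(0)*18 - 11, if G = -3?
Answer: -83 + 36*I ≈ -83.0 + 36.0*I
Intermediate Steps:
S = 2*I (S = √(-3 - 1) = √(-4) = 2*I ≈ 2.0*I)
L(D) = -4 + 2*I
L(0)*18 - 11 = (-4 + 2*I)*18 - 11 = (-72 + 36*I) - 11 = -83 + 36*I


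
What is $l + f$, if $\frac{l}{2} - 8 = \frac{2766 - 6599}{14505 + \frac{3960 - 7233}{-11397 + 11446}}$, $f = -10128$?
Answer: $- \frac{3577166249}{353736} \approx -10113.0$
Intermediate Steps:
$l = \frac{5471959}{353736}$ ($l = 16 + 2 \frac{2766 - 6599}{14505 + \frac{3960 - 7233}{-11397 + 11446}} = 16 + 2 \left(- \frac{3833}{14505 + \frac{3960 - 7233}{49}}\right) = 16 + 2 \left(- \frac{3833}{14505 + \left(3960 - 7233\right) \frac{1}{49}}\right) = 16 + 2 \left(- \frac{3833}{14505 - \frac{3273}{49}}\right) = 16 + 2 \left(- \frac{3833}{\frac{707472}{49}}\right) = 16 + 2 \left(\left(-3833\right) \frac{49}{707472}\right) = 16 + 2 \left(- \frac{187817}{707472}\right) = 16 - \frac{187817}{353736} = \frac{5471959}{353736} \approx 15.469$)
$l + f = \frac{5471959}{353736} - 10128 = - \frac{3577166249}{353736}$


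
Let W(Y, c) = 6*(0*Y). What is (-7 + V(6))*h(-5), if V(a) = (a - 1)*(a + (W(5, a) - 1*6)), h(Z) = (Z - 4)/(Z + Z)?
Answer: -63/10 ≈ -6.3000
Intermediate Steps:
W(Y, c) = 0 (W(Y, c) = 6*0 = 0)
h(Z) = (-4 + Z)/(2*Z) (h(Z) = (-4 + Z)/((2*Z)) = (-4 + Z)*(1/(2*Z)) = (-4 + Z)/(2*Z))
V(a) = (-1 + a)*(-6 + a) (V(a) = (a - 1)*(a + (0 - 1*6)) = (-1 + a)*(a + (0 - 6)) = (-1 + a)*(a - 6) = (-1 + a)*(-6 + a))
(-7 + V(6))*h(-5) = (-7 + (6 + 6**2 - 7*6))*((1/2)*(-4 - 5)/(-5)) = (-7 + (6 + 36 - 42))*((1/2)*(-1/5)*(-9)) = (-7 + 0)*(9/10) = -7*9/10 = -63/10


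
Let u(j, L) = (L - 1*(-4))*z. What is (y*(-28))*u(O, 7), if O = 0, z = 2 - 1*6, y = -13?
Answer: -16016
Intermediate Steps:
z = -4 (z = 2 - 6 = -4)
u(j, L) = -16 - 4*L (u(j, L) = (L - 1*(-4))*(-4) = (L + 4)*(-4) = (4 + L)*(-4) = -16 - 4*L)
(y*(-28))*u(O, 7) = (-13*(-28))*(-16 - 4*7) = 364*(-16 - 28) = 364*(-44) = -16016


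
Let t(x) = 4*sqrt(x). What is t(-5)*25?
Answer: 100*I*sqrt(5) ≈ 223.61*I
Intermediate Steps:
t(-5)*25 = (4*sqrt(-5))*25 = (4*(I*sqrt(5)))*25 = (4*I*sqrt(5))*25 = 100*I*sqrt(5)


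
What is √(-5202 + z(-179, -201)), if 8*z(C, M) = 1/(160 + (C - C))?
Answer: I*√33292795/80 ≈ 72.125*I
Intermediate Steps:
z(C, M) = 1/1280 (z(C, M) = 1/(8*(160 + (C - C))) = 1/(8*(160 + 0)) = (⅛)/160 = (⅛)*(1/160) = 1/1280)
√(-5202 + z(-179, -201)) = √(-5202 + 1/1280) = √(-6658559/1280) = I*√33292795/80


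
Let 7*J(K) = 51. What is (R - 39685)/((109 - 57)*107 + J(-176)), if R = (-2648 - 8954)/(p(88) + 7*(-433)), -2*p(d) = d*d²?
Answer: -95496672551/13406569233 ≈ -7.1231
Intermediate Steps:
J(K) = 51/7 (J(K) = (⅐)*51 = 51/7)
p(d) = -d³/2 (p(d) = -d*d²/2 = -d³/2)
R = 11602/343767 (R = (-2648 - 8954)/(-½*88³ + 7*(-433)) = -11602/(-½*681472 - 3031) = -11602/(-340736 - 3031) = -11602/(-343767) = -11602*(-1/343767) = 11602/343767 ≈ 0.033750)
(R - 39685)/((109 - 57)*107 + J(-176)) = (11602/343767 - 39685)/((109 - 57)*107 + 51/7) = -13642381793/(343767*(52*107 + 51/7)) = -13642381793/(343767*(5564 + 51/7)) = -13642381793/(343767*38999/7) = -13642381793/343767*7/38999 = -95496672551/13406569233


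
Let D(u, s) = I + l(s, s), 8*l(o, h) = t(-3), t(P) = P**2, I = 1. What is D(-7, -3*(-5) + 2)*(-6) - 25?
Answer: -151/4 ≈ -37.750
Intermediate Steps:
l(o, h) = 9/8 (l(o, h) = (1/8)*(-3)**2 = (1/8)*9 = 9/8)
D(u, s) = 17/8 (D(u, s) = 1 + 9/8 = 17/8)
D(-7, -3*(-5) + 2)*(-6) - 25 = (17/8)*(-6) - 25 = -51/4 - 25 = -151/4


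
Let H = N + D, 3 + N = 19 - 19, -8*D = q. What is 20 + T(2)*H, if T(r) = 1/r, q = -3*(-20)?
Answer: 59/4 ≈ 14.750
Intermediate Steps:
q = 60
D = -15/2 (D = -1/8*60 = -15/2 ≈ -7.5000)
N = -3 (N = -3 + (19 - 19) = -3 + 0 = -3)
H = -21/2 (H = -3 - 15/2 = -21/2 ≈ -10.500)
20 + T(2)*H = 20 - 21/2/2 = 20 + (1/2)*(-21/2) = 20 - 21/4 = 59/4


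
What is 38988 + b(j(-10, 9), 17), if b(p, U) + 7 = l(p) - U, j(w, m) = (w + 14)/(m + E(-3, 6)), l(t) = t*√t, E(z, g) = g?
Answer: 38964 + 8*√15/225 ≈ 38964.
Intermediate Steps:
l(t) = t^(3/2)
j(w, m) = (14 + w)/(6 + m) (j(w, m) = (w + 14)/(m + 6) = (14 + w)/(6 + m))
b(p, U) = -7 + p^(3/2) - U (b(p, U) = -7 + (p^(3/2) - U) = -7 + p^(3/2) - U)
38988 + b(j(-10, 9), 17) = 38988 + (-7 + ((14 - 10)/(6 + 9))^(3/2) - 1*17) = 38988 + (-7 + (4/15)^(3/2) - 17) = 38988 + (-7 + 8*√15/225 - 17) = 38988 + (-24 + 8*√15/225) = 38964 + 8*√15/225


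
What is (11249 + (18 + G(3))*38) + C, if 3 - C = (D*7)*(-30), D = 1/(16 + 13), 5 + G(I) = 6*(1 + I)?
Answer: 367292/29 ≈ 12665.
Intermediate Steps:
G(I) = 1 + 6*I (G(I) = -5 + 6*(1 + I) = -5 + (6 + 6*I) = 1 + 6*I)
D = 1/29 ≈ 0.034483
C = 297/29 (C = 3 - (1/29)*7*(-30) = 3 - 7*(-30)/29 = 3 - 1*(-210/29) = 3 + 210/29 = 297/29 ≈ 10.241)
(11249 + (18 + G(3))*38) + C = (11249 + (18 + (1 + 6*3))*38) + 297/29 = (11249 + (18 + (1 + 18))*38) + 297/29 = (11249 + (18 + 19)*38) + 297/29 = (11249 + 37*38) + 297/29 = (11249 + 1406) + 297/29 = 12655 + 297/29 = 367292/29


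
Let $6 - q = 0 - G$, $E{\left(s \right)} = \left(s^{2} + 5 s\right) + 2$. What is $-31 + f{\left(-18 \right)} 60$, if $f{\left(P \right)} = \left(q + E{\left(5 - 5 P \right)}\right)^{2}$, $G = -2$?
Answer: $5421842129$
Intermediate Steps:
$E{\left(s \right)} = 2 + s^{2} + 5 s$
$q = 4$ ($q = 6 - \left(0 - -2\right) = 6 - \left(0 + 2\right) = 6 - 2 = 4$)
$f{\left(P \right)} = \left(31 + \left(5 - 5 P\right)^{2} - 25 P\right)^{2}$ ($f{\left(P \right)} = \left(4 + \left(2 + \left(5 - 5 P\right)^{2} + 5 \left(5 - 5 P\right)\right)\right)^{2} = \left(4 + \left(2 + \left(5 - 5 P\right)^{2} - \left(-25 + 25 P\right)\right)\right)^{2} = \left(4 + \left(27 + \left(5 - 5 P\right)^{2} - 25 P\right)\right)^{2} = \left(31 + \left(5 - 5 P\right)^{2} - 25 P\right)^{2}$)
$-31 + f{\left(-18 \right)} 60 = -31 + \left(31 - -450 + 25 \left(-1 - 18\right)^{2}\right)^{2} \cdot 60 = -31 + \left(31 + 450 + 25 \left(-19\right)^{2}\right)^{2} \cdot 60 = -31 + \left(31 + 450 + 25 \cdot 361\right)^{2} \cdot 60 = -31 + \left(31 + 450 + 9025\right)^{2} \cdot 60 = -31 + 9506^{2} \cdot 60 = -31 + 90364036 \cdot 60 = -31 + 5421842160 = 5421842129$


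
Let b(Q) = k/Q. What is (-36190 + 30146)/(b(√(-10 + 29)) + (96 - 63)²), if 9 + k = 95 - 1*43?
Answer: -62528202/11265325 + 129946*√19/11265325 ≈ -5.5002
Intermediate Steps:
k = 43 (k = -9 + (95 - 1*43) = -9 + (95 - 43) = -9 + 52 = 43)
b(Q) = 43/Q
(-36190 + 30146)/(b(√(-10 + 29)) + (96 - 63)²) = (-36190 + 30146)/(43/(√(-10 + 29)) + (96 - 63)²) = -6044/(43/(√19) + 33²) = -6044/(43*(√19/19) + 1089) = -6044/(43*√19/19 + 1089) = -6044/(1089 + 43*√19/19)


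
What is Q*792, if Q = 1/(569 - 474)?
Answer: 792/95 ≈ 8.3368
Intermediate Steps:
Q = 1/95 ≈ 0.010526
Q*792 = (1/95)*792 = 792/95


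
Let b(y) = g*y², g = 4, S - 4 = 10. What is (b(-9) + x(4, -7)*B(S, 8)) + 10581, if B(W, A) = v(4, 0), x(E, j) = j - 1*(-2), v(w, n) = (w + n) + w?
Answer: 10865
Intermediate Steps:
S = 14 (S = 4 + 10 = 14)
v(w, n) = n + 2*w (v(w, n) = (n + w) + w = n + 2*w)
x(E, j) = 2 + j (x(E, j) = j + 2 = 2 + j)
B(W, A) = 8 (B(W, A) = 0 + 2*4 = 0 + 8 = 8)
b(y) = 4*y²
(b(-9) + x(4, -7)*B(S, 8)) + 10581 = (4*(-9)² + (2 - 7)*8) + 10581 = (4*81 - 5*8) + 10581 = (324 - 40) + 10581 = 284 + 10581 = 10865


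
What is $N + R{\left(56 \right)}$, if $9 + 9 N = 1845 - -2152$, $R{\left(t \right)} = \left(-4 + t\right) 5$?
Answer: $\frac{6328}{9} \approx 703.11$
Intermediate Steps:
$R{\left(t \right)} = -20 + 5 t$
$N = \frac{3988}{9}$ ($N = -1 + \frac{1845 - -2152}{9} = -1 + \frac{1845 + 2152}{9} = -1 + \frac{1}{9} \cdot 3997 = -1 + \frac{3997}{9} = \frac{3988}{9} \approx 443.11$)
$N + R{\left(56 \right)} = \frac{3988}{9} + \left(-20 + 5 \cdot 56\right) = \frac{3988}{9} + \left(-20 + 280\right) = \frac{3988}{9} + 260 = \frac{6328}{9}$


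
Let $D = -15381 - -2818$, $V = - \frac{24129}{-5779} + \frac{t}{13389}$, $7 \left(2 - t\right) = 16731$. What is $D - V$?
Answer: $- \frac{6806602435895}{541625217} \approx -12567.0$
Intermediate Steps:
$t = - \frac{16717}{7}$ ($t = 2 - \frac{16731}{7} = - \frac{16717}{7} \approx -2388.1$)
$V = \frac{2164834724}{541625217}$ ($V = - \frac{24129}{-5779} - \frac{16717}{7 \cdot 13389} = \left(-24129\right) \left(- \frac{1}{5779}\right) - \frac{16717}{93723} = \frac{24129}{5779} - \frac{16717}{93723} = \frac{2164834724}{541625217} \approx 3.9969$)
$D = -12563$ ($D = -15381 + \left(-38 + 2856\right) = -15381 + 2818 = -12563$)
$D - V = -12563 - \frac{2164834724}{541625217} = - \frac{6806602435895}{541625217}$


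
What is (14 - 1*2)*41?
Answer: 492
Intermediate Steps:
(14 - 1*2)*41 = (14 - 2)*41 = 12*41 = 492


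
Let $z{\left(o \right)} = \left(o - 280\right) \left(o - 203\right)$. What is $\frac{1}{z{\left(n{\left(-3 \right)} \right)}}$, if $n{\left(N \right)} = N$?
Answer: $\frac{1}{58298} \approx 1.7153 \cdot 10^{-5}$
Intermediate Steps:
$z{\left(o \right)} = \left(-280 + o\right) \left(-203 + o\right)$
$\frac{1}{z{\left(n{\left(-3 \right)} \right)}} = \frac{1}{56840 + \left(-3\right)^{2} - -1449} = \frac{1}{56840 + 9 + 1449} = \frac{1}{58298}$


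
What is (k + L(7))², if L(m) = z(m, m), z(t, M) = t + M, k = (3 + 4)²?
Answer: 3969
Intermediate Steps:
k = 49 (k = 7² = 49)
z(t, M) = M + t
L(m) = 2*m (L(m) = m + m = 2*m)
(k + L(7))² = (49 + 2*7)² = (49 + 14)² = 63² = 3969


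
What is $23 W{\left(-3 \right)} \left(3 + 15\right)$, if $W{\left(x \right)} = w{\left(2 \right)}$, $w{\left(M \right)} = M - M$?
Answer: $0$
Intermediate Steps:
$w{\left(M \right)} = 0$
$W{\left(x \right)} = 0$
$23 W{\left(-3 \right)} \left(3 + 15\right) = 23 \cdot 0 \left(3 + 15\right) = 0 \cdot 18 = 0$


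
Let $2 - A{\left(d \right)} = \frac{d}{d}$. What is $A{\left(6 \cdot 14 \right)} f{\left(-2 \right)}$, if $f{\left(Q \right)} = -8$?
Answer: $-8$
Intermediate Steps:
$A{\left(d \right)} = 1$ ($A{\left(d \right)} = 2 - \frac{d}{d} = 2 - 1 = 1$)
$A{\left(6 \cdot 14 \right)} f{\left(-2 \right)} = 1 \left(-8\right) = -8$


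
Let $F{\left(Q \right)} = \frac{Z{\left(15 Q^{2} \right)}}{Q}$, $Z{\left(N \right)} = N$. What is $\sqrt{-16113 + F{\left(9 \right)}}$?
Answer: $i \sqrt{15978} \approx 126.4 i$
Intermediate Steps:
$F{\left(Q \right)} = 15 Q$ ($F{\left(Q \right)} = \frac{15 Q^{2}}{Q} = 15 Q$)
$\sqrt{-16113 + F{\left(9 \right)}} = \sqrt{-16113 + 15 \cdot 9} = \sqrt{-16113 + 135} = \sqrt{-15978} = i \sqrt{15978}$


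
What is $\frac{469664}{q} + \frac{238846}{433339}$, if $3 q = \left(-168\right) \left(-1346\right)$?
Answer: $\frac{13845436512}{2041460029} \approx 6.7821$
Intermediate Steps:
$q = 75376$ ($q = \frac{\left(-168\right) \left(-1346\right)}{3} = \frac{1}{3} \cdot 226128 = 75376$)
$\frac{469664}{q} + \frac{238846}{433339} = \frac{469664}{75376} + \frac{238846}{433339} = 469664 \cdot \frac{1}{75376} + 238846 \cdot \frac{1}{433339} = \frac{29354}{4711} + \frac{238846}{433339} = \frac{13845436512}{2041460029}$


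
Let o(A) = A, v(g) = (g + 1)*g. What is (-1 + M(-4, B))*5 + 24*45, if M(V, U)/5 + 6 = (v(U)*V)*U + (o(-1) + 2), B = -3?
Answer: 2750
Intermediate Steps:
v(g) = g*(1 + g) (v(g) = (1 + g)*g = g*(1 + g))
M(V, U) = -25 + 5*V*U²*(1 + U) (M(V, U) = -30 + 5*(((U*(1 + U))*V)*U + (-1 + 2)) = -30 + 5*((U*V*(1 + U))*U + 1) = -30 + 5*(V*U²*(1 + U) + 1) = -30 + 5*(1 + V*U²*(1 + U)) = -30 + (5 + 5*V*U²*(1 + U)) = -25 + 5*V*U²*(1 + U))
(-1 + M(-4, B))*5 + 24*45 = (-1 + (-25 + 5*(-4)*(-3)²*(1 - 3)))*5 + 24*45 = (-1 + (-25 + 5*(-4)*9*(-2)))*5 + 1080 = (-1 + (-25 + 360))*5 + 1080 = (-1 + 335)*5 + 1080 = 334*5 + 1080 = 1670 + 1080 = 2750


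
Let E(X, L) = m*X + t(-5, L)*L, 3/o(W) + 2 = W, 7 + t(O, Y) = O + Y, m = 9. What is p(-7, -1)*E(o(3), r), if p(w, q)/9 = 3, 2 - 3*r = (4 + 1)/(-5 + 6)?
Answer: 1080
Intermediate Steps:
r = -1 (r = ⅔ - (4 + 1)/(3*(-5 + 6)) = ⅔ - 5/(3*1) = ⅔ - 5/3 = -1)
p(w, q) = 27 (p(w, q) = 9*3 = 27)
t(O, Y) = -7 + O + Y (t(O, Y) = -7 + (O + Y) = -7 + O + Y)
o(W) = 3/(-2 + W)
E(X, L) = 9*X + L*(-12 + L) (E(X, L) = 9*X + (-7 - 5 + L)*L = 9*X + (-12 + L)*L = 9*X + L*(-12 + L))
p(-7, -1)*E(o(3), r) = 27*(9*(3/(-2 + 3)) - (-12 - 1)) = 27*(9*(3/1) - 1*(-13)) = 27*(9*(3*1) + 13) = 27*(9*3 + 13) = 27*(27 + 13) = 27*40 = 1080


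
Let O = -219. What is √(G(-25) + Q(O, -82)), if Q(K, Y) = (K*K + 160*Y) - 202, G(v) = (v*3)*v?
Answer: √36514 ≈ 191.09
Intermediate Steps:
G(v) = 3*v² (G(v) = (3*v)*v = 3*v²)
Q(K, Y) = -202 + K² + 160*Y (Q(K, Y) = (K² + 160*Y) - 202 = -202 + K² + 160*Y)
√(G(-25) + Q(O, -82)) = √(3*(-25)² + (-202 + (-219)² + 160*(-82))) = √(3*625 + (-202 + 47961 - 13120)) = √(1875 + 34639) = √36514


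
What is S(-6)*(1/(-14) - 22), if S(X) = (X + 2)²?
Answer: -2472/7 ≈ -353.14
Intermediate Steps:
S(X) = (2 + X)²
S(-6)*(1/(-14) - 22) = (2 - 6)²*(1/(-14) - 22) = (-4)²*(-1/14 - 22) = 16*(-309/14) = -2472/7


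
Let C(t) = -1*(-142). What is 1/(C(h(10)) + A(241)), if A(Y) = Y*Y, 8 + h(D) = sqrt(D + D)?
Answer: 1/58223 ≈ 1.7175e-5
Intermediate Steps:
h(D) = -8 + sqrt(2)*sqrt(D) (h(D) = -8 + sqrt(D + D) = -8 + sqrt(2*D) = -8 + sqrt(2)*sqrt(D))
C(t) = 142
A(Y) = Y**2
1/(C(h(10)) + A(241)) = 1/(142 + 241**2) = 1/(142 + 58081) = 1/58223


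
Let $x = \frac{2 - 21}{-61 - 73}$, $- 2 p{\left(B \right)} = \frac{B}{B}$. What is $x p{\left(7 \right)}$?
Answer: $- \frac{19}{268} \approx -0.070896$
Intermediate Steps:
$p{\left(B \right)} = - \frac{1}{2}$ ($p{\left(B \right)} = - \frac{B \frac{1}{B}}{2} = \left(- \frac{1}{2}\right) 1 = - \frac{1}{2}$)
$x = \frac{19}{134}$ ($x = - \frac{19}{-134} = \left(-19\right) \left(- \frac{1}{134}\right) = \frac{19}{134} \approx 0.14179$)
$x p{\left(7 \right)} = \frac{19}{134} \left(- \frac{1}{2}\right) = - \frac{19}{268}$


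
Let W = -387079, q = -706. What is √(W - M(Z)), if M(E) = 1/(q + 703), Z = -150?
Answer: 2*I*√870927/3 ≈ 622.16*I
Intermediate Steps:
M(E) = -⅓ (M(E) = 1/(-706 + 703) = 1/(-3) = -⅓)
√(W - M(Z)) = √(-387079 - 1*(-⅓)) = √(-387079 + ⅓) = √(-1161236/3) = 2*I*√870927/3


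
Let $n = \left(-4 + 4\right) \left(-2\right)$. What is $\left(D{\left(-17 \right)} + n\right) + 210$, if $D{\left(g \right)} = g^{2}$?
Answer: $499$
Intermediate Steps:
$n = 0$ ($n = 0 \left(-2\right) = 0$)
$\left(D{\left(-17 \right)} + n\right) + 210 = \left(\left(-17\right)^{2} + 0\right) + 210 = \left(289 + 0\right) + 210 = 289 + 210 = 499$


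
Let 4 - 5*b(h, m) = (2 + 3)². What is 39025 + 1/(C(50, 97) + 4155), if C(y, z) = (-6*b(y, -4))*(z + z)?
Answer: 1764671480/45219 ≈ 39025.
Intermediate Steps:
b(h, m) = -21/5 (b(h, m) = ⅘ - (2 + 3)²/5 = ⅘ - ⅕*5² = ⅘ - ⅕*25 = ⅘ - 5 = -21/5)
C(y, z) = 252*z/5 (C(y, z) = (-6*(-21/5))*(z + z) = 126*(2*z)/5 = 252*z/5)
39025 + 1/(C(50, 97) + 4155) = 39025 + 1/((252/5)*97 + 4155) = 39025 + 1/(24444/5 + 4155) = 39025 + 1/(45219/5) = 39025 + 5/45219 = 1764671480/45219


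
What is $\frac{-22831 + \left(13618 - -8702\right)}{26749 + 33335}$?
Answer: $- \frac{511}{60084} \approx -0.0085048$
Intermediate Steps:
$\frac{-22831 + \left(13618 - -8702\right)}{26749 + 33335} = \frac{-22831 + \left(13618 + 8702\right)}{60084} = \left(-22831 + 22320\right) \frac{1}{60084} = \left(-511\right) \frac{1}{60084} = - \frac{511}{60084}$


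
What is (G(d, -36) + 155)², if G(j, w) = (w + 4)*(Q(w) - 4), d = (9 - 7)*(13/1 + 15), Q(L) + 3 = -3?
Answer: 225625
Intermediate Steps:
Q(L) = -6 (Q(L) = -3 - 3 = -6)
d = 56 (d = 2*(13*1 + 15) = 2*(13 + 15) = 2*28 = 56)
G(j, w) = -40 - 10*w (G(j, w) = (w + 4)*(-6 - 4) = (4 + w)*(-10) = -40 - 10*w)
(G(d, -36) + 155)² = ((-40 - 10*(-36)) + 155)² = ((-40 + 360) + 155)² = (320 + 155)² = 475² = 225625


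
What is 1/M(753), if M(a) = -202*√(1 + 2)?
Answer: -√3/606 ≈ -0.0028582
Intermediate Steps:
M(a) = -202*√3
1/M(753) = 1/(-202*√3) = -√3/606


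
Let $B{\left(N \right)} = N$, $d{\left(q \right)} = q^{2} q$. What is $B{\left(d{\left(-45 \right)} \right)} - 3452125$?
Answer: $-3543250$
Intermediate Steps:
$d{\left(q \right)} = q^{3}$
$B{\left(d{\left(-45 \right)} \right)} - 3452125 = \left(-45\right)^{3} - 3452125 = -91125 - 3452125 = -3543250$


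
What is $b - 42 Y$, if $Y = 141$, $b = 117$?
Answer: $-5805$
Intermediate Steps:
$b - 42 Y = 117 - 5922 = -5805$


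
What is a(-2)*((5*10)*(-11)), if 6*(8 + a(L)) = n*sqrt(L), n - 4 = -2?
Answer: 4400 - 550*I*sqrt(2)/3 ≈ 4400.0 - 259.27*I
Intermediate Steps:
n = 2 (n = 4 - 2 = 2)
a(L) = -8 + sqrt(L)/3 (a(L) = -8 + (2*sqrt(L))/6 = -8 + sqrt(L)/3)
a(-2)*((5*10)*(-11)) = (-8 + sqrt(-2)/3)*((5*10)*(-11)) = (-8 + (I*sqrt(2))/3)*(50*(-11)) = (-8 + I*sqrt(2)/3)*(-550) = 4400 - 550*I*sqrt(2)/3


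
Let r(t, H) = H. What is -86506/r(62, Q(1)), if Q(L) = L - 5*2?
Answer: 86506/9 ≈ 9611.8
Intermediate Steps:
Q(L) = -10 + L (Q(L) = L - 10 = -10 + L)
-86506/r(62, Q(1)) = -86506/(-10 + 1) = -86506/(-9) = -86506*(-⅑) = 86506/9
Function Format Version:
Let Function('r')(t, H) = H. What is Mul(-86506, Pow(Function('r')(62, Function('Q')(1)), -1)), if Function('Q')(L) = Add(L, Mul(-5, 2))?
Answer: Rational(86506, 9) ≈ 9611.8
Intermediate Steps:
Function('Q')(L) = Add(-10, L) (Function('Q')(L) = Add(L, -10) = Add(-10, L))
Mul(-86506, Pow(Function('r')(62, Function('Q')(1)), -1)) = Mul(-86506, Pow(Add(-10, 1), -1)) = Mul(-86506, Pow(-9, -1)) = Mul(-86506, Rational(-1, 9)) = Rational(86506, 9)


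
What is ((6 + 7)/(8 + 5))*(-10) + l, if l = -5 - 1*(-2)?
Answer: -13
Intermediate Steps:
l = -3 (l = -5 + 2 = -3)
((6 + 7)/(8 + 5))*(-10) + l = ((6 + 7)/(8 + 5))*(-10) - 3 = (13/13)*(-10) - 3 = (13*(1/13))*(-10) - 3 = 1*(-10) - 3 = -10 - 3 = -13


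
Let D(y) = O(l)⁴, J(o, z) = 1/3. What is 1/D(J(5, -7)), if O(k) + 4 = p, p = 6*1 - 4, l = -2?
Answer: 1/16 ≈ 0.062500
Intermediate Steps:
p = 2 (p = 6 - 4 = 2)
O(k) = -2 (O(k) = -4 + 2 = -2)
J(o, z) = ⅓
D(y) = 16 (D(y) = (-2)⁴ = 16)
1/D(J(5, -7)) = 1/16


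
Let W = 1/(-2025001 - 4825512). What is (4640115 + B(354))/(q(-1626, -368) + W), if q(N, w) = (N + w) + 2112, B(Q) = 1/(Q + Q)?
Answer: 22505315042178973/572319257364 ≈ 39323.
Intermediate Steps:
B(Q) = 1/(2*Q)
W = -1/6850513 (W = 1/(-6850513) = -1/6850513 ≈ -1.4597e-7)
q(N, w) = 2112 + N + w
(4640115 + B(354))/(q(-1626, -368) + W) = (4640115 + (½)/354)/((2112 - 1626 - 368) - 1/6850513) = (4640115 + (½)*(1/354))/(118 - 1/6850513) = (4640115 + 1/708)/(808360533/6850513) = (3285201421/708)*(6850513/808360533) = 22505315042178973/572319257364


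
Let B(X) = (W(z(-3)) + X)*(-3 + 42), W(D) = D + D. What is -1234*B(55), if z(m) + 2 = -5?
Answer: -1973166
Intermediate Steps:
z(m) = -7 (z(m) = -2 - 5 = -7)
W(D) = 2*D
B(X) = -546 + 39*X (B(X) = (2*(-7) + X)*(-3 + 42) = (-14 + X)*39 = -546 + 39*X)
-1234*B(55) = -1234*(-546 + 39*55) = -1234*(-546 + 2145) = -1234*1599 = -1973166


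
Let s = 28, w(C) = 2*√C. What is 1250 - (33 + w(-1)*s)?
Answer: 1217 - 56*I ≈ 1217.0 - 56.0*I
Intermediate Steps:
1250 - (33 + w(-1)*s) = 1250 - (33 + (2*√(-1))*28) = 1250 - (33 + (2*I)*28) = 1250 - (33 + 56*I) = 1250 + (-33 - 56*I) = 1217 - 56*I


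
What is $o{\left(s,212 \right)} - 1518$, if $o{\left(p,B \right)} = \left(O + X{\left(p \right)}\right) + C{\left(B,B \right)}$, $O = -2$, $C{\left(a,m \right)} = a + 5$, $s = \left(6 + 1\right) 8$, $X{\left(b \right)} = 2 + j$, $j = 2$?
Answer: $-1299$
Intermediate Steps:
$X{\left(b \right)} = 4$ ($X{\left(b \right)} = 2 + 2 = 4$)
$s = 56$ ($s = 7 \cdot 8 = 56$)
$C{\left(a,m \right)} = 5 + a$
$o{\left(p,B \right)} = 7 + B$ ($o{\left(p,B \right)} = \left(-2 + 4\right) + \left(5 + B\right) = 2 + \left(5 + B\right) = 7 + B$)
$o{\left(s,212 \right)} - 1518 = \left(7 + 212\right) - 1518 = 219 - 1518 = -1299$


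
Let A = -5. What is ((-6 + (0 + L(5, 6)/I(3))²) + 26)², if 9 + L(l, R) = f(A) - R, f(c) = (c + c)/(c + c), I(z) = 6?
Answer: 52441/81 ≈ 647.42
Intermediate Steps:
f(c) = 1 (f(c) = (2*c)/((2*c)) = (2*c)*(1/(2*c)) = 1)
L(l, R) = -8 - R (L(l, R) = -9 + (1 - R) = -8 - R)
((-6 + (0 + L(5, 6)/I(3))²) + 26)² = ((-6 + (0 + (-8 - 1*6)/6)²) + 26)² = ((-6 + (0 + (-8 - 6)*(⅙))²) + 26)² = ((-6 + (0 - 14*⅙)²) + 26)² = ((-6 + (0 - 7/3)²) + 26)² = ((-6 + (-7/3)²) + 26)² = ((-6 + 49/9) + 26)² = (-5/9 + 26)² = (229/9)² = 52441/81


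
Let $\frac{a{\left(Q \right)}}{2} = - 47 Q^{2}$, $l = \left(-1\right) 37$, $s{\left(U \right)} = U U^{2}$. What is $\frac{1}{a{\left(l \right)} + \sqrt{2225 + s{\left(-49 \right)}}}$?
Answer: $- \frac{64343}{8280101010} - \frac{i \sqrt{7214}}{4140050505} \approx -7.7708 \cdot 10^{-6} - 2.0516 \cdot 10^{-8} i$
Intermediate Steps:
$s{\left(U \right)} = U^{3}$
$l = -37$
$a{\left(Q \right)} = - 94 Q^{2}$ ($a{\left(Q \right)} = 2 \left(- 47 Q^{2}\right) = - 94 Q^{2}$)
$\frac{1}{a{\left(l \right)} + \sqrt{2225 + s{\left(-49 \right)}}} = \frac{1}{- 94 \left(-37\right)^{2} + \sqrt{2225 + \left(-49\right)^{3}}} = \frac{1}{\left(-94\right) 1369 + \sqrt{2225 - 117649}} = \frac{1}{-128686 + \sqrt{-115424}} = \frac{1}{-128686 + 4 i \sqrt{7214}}$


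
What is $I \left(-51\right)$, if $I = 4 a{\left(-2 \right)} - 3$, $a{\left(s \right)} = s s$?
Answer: $-663$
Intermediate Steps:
$a{\left(s \right)} = s^{2}$
$I = 13$ ($I = 4 \left(-2\right)^{2} - 3 = 4 \cdot 4 - 3 = 16 - 3 = 13$)
$I \left(-51\right) = 13 \left(-51\right) = -663$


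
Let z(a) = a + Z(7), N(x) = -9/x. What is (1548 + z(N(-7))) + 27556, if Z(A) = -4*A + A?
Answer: 203590/7 ≈ 29084.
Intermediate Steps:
Z(A) = -3*A
z(a) = -21 + a (z(a) = a - 3*7 = a - 21 = -21 + a)
(1548 + z(N(-7))) + 27556 = (1548 + (-21 - 9/(-7))) + 27556 = (1548 + (-21 - 9*(-⅐))) + 27556 = (1548 + (-21 + 9/7)) + 27556 = (1548 - 138/7) + 27556 = 10698/7 + 27556 = 203590/7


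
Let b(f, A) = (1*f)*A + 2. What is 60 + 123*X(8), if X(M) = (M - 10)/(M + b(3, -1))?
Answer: 174/7 ≈ 24.857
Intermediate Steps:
b(f, A) = 2 + A*f (b(f, A) = f*A + 2 = A*f + 2 = 2 + A*f)
X(M) = (-10 + M)/(-1 + M) (X(M) = (M - 10)/(M + (2 - 1*3)) = (-10 + M)/(M + (2 - 3)) = (-10 + M)/(M - 1) = (-10 + M)/(-1 + M))
60 + 123*X(8) = 60 + 123*((-10 + 8)/(-1 + 8)) = 60 + 123*(-2/7) = 60 - 246/7 = 174/7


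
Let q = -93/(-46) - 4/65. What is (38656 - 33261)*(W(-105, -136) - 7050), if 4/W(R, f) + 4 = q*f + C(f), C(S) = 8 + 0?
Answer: -3732814500025/98142 ≈ -3.8035e+7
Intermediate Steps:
C(S) = 8
q = 5861/2990 (q = -93*(-1/46) - 4*1/65 = 93/46 - 4/65 = 5861/2990 ≈ 1.9602)
W(R, f) = 4/(4 + 5861*f/2990) (W(R, f) = 4/(-4 + (5861*f/2990 + 8)) = 4/(-4 + (8 + 5861*f/2990)) = 4/(4 + 5861*f/2990))
(38656 - 33261)*(W(-105, -136) - 7050) = (38656 - 33261)*(11960/(11960 + 5861*(-136)) - 7050) = 5395*(11960/(11960 - 797096) - 7050) = 5395*(11960/(-785136) - 7050) = 5395*(11960*(-1/785136) - 7050) = 5395*(-1495/98142 - 7050) = 5395*(-691902595/98142) = -3732814500025/98142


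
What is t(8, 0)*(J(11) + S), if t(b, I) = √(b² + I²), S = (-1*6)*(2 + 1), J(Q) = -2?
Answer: -160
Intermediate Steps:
S = -18 (S = -6*3 = -18)
t(b, I) = √(I² + b²)
t(8, 0)*(J(11) + S) = √(0² + 8²)*(-2 - 18) = √(0 + 64)*(-20) = √64*(-20) = 8*(-20) = -160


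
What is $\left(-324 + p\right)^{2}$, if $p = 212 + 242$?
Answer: $16900$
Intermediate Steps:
$p = 454$
$\left(-324 + p\right)^{2} = \left(-324 + 454\right)^{2} = 130^{2} = 16900$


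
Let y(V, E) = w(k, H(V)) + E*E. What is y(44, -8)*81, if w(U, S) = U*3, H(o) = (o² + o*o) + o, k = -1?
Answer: 4941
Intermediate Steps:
H(o) = o + 2*o² (H(o) = (o² + o²) + o = 2*o² + o = o + 2*o²)
w(U, S) = 3*U
y(V, E) = -3 + E² (y(V, E) = 3*(-1) + E*E = -3 + E²)
y(44, -8)*81 = (-3 + (-8)²)*81 = (-3 + 64)*81 = 61*81 = 4941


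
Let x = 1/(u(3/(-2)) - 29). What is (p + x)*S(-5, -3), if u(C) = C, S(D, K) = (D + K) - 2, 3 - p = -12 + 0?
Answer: -9130/61 ≈ -149.67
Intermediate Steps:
p = 15 (p = 3 - (-12 + 0) = 3 - 1*(-12) = 3 + 12 = 15)
S(D, K) = -2 + D + K
x = -2/61 (x = 1/(3/(-2) - 29) = 1/(3*(-½) - 29) = 1/(-3/2 - 29) = 1/(-61/2) = -2/61 ≈ -0.032787)
(p + x)*S(-5, -3) = (15 - 2/61)*(-2 - 5 - 3) = (913/61)*(-10) = -9130/61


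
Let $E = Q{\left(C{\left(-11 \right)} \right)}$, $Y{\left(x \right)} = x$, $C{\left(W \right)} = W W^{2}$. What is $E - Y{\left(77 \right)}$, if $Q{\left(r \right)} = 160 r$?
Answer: $-213037$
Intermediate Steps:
$C{\left(W \right)} = W^{3}$
$E = -212960$ ($E = 160 \left(-11\right)^{3} = 160 \left(-1331\right) = -212960$)
$E - Y{\left(77 \right)} = -212960 - 77 = -213037$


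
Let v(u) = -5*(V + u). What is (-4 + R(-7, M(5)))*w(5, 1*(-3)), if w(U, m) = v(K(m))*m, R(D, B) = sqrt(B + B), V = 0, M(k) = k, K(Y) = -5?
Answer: 300 - 75*sqrt(10) ≈ 62.829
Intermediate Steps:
v(u) = -5*u (v(u) = -5*(0 + u) = -5*u)
R(D, B) = sqrt(2)*sqrt(B) (R(D, B) = sqrt(2*B) = sqrt(2)*sqrt(B))
w(U, m) = 25*m (w(U, m) = (-5*(-5))*m = 25*m)
(-4 + R(-7, M(5)))*w(5, 1*(-3)) = (-4 + sqrt(2)*sqrt(5))*(25*(1*(-3))) = (-4 + sqrt(10))*(25*(-3)) = (-4 + sqrt(10))*(-75) = 300 - 75*sqrt(10)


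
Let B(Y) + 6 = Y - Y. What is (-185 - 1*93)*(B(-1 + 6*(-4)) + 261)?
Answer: -70890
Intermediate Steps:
B(Y) = -6 (B(Y) = -6 + (Y - Y) = -6 + 0 = -6)
(-185 - 1*93)*(B(-1 + 6*(-4)) + 261) = (-185 - 1*93)*(-6 + 261) = (-185 - 93)*255 = -278*255 = -70890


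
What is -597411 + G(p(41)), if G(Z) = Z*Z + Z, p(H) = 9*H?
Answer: -460881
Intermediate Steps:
G(Z) = Z + Z**2 (G(Z) = Z**2 + Z = Z + Z**2)
-597411 + G(p(41)) = -597411 + (9*41)*(1 + 9*41) = -597411 + 369*(1 + 369) = -597411 + 369*370 = -597411 + 136530 = -460881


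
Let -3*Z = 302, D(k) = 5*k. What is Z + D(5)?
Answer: -227/3 ≈ -75.667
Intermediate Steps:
Z = -302/3 (Z = -1/3*302 = -302/3 ≈ -100.67)
Z + D(5) = -302/3 + 5*5 = -302/3 + 25 = -227/3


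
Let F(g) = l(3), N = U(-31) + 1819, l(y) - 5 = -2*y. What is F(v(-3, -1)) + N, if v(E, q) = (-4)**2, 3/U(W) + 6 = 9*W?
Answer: 172709/95 ≈ 1818.0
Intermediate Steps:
U(W) = 3/(-6 + 9*W)
l(y) = 5 - 2*y
v(E, q) = 16
N = 172804/95 (N = 1/(-2 + 3*(-31)) + 1819 = 1/(-2 - 93) + 1819 = 1/(-95) + 1819 = -1/95 + 1819 = 172804/95 ≈ 1819.0)
F(g) = -1 (F(g) = 5 - 2*3 = 5 - 6 = -1)
F(v(-3, -1)) + N = -1 + 172804/95 = 172709/95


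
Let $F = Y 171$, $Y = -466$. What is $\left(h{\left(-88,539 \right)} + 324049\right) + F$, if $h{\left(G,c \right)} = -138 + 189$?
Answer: $244414$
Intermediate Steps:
$F = -79686$ ($F = \left(-466\right) 171 = -79686$)
$h{\left(G,c \right)} = 51$
$\left(h{\left(-88,539 \right)} + 324049\right) + F = \left(51 + 324049\right) - 79686 = 324100 - 79686 = 244414$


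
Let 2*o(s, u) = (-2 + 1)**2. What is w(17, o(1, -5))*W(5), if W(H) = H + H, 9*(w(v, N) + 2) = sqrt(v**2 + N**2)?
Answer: -20 + 5*sqrt(1157)/9 ≈ -1.1029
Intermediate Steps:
o(s, u) = 1/2 (o(s, u) = (-2 + 1)**2/2 = (1/2)*(-1)**2 = (1/2)*1 = 1/2)
w(v, N) = -2 + sqrt(N**2 + v**2)/9 (w(v, N) = -2 + sqrt(v**2 + N**2)/9 = -2 + sqrt(N**2 + v**2)/9)
W(H) = 2*H
w(17, o(1, -5))*W(5) = (-2 + sqrt((1/2)**2 + 17**2)/9)*(2*5) = (-2 + sqrt(1/4 + 289)/9)*10 = (-2 + sqrt(1157/4)/9)*10 = (-2 + (sqrt(1157)/2)/9)*10 = (-2 + sqrt(1157)/18)*10 = -20 + 5*sqrt(1157)/9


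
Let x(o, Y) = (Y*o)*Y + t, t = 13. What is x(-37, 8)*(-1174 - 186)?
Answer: 3202800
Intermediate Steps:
x(o, Y) = 13 + o*Y² (x(o, Y) = (Y*o)*Y + 13 = o*Y² + 13 = 13 + o*Y²)
x(-37, 8)*(-1174 - 186) = (13 - 37*8²)*(-1174 - 186) = (13 - 37*64)*(-1360) = (13 - 2368)*(-1360) = -2355*(-1360) = 3202800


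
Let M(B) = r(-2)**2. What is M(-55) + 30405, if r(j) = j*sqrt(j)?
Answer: 30397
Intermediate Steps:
r(j) = j**(3/2)
M(B) = -8 (M(B) = ((-2)**(3/2))**2 = (-2*I*sqrt(2))**2 = -8)
M(-55) + 30405 = -8 + 30405 = 30397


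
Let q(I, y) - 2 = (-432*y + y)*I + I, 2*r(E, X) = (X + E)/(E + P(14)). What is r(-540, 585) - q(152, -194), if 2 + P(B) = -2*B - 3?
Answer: -4855022139/382 ≈ -1.2709e+7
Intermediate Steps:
P(B) = -5 - 2*B (P(B) = -2 + (-2*B - 3) = -2 + (-3 - 2*B) = -5 - 2*B)
r(E, X) = (E + X)/(2*(-33 + E)) (r(E, X) = ((X + E)/(E + (-5 - 2*14)))/2 = ((E + X)/(E + (-5 - 28)))/2 = ((E + X)/(E - 33))/2 = ((E + X)/(-33 + E))/2 = (E + X)/(2*(-33 + E)))
q(I, y) = 2 + I - 431*I*y (q(I, y) = 2 + ((-432*y + y)*I + I) = 2 + ((-431*y)*I + I) = 2 + (-431*I*y + I) = 2 + (I - 431*I*y) = 2 + I - 431*I*y)
r(-540, 585) - q(152, -194) = (-540 + 585)/(2*(-33 - 540)) - (2 + 152 - 431*152*(-194)) = (½)*45/(-573) - (2 + 152 + 12709328) = (½)*(-1/573)*45 - 1*12709482 = -15/382 - 12709482 = -4855022139/382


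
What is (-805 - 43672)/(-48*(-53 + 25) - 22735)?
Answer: 44477/21391 ≈ 2.0792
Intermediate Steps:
(-805 - 43672)/(-48*(-53 + 25) - 22735) = -44477/(-48*(-28) - 22735) = -44477/(1344 - 22735) = -44477/(-21391) = -44477*(-1/21391) = 44477/21391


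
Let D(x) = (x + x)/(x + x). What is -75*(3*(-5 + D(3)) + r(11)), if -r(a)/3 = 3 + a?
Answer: 4050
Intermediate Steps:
r(a) = -9 - 3*a (r(a) = -3*(3 + a) = -9 - 3*a)
D(x) = 1 (D(x) = (2*x)/((2*x)) = (2*x)*(1/(2*x)) = 1)
-75*(3*(-5 + D(3)) + r(11)) = -75*(3*(-5 + 1) + (-9 - 3*11)) = -75*(3*(-4) + (-9 - 33)) = -75*(-12 - 42) = -75*(-54) = 4050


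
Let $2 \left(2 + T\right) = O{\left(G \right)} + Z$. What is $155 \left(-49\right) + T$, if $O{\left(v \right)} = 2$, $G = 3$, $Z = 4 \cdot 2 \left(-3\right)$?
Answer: $-7608$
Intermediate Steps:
$Z = -24$ ($Z = 8 \left(-3\right) = -24$)
$T = -13$ ($T = -2 + \frac{2 - 24}{2} = -2 + \frac{1}{2} \left(-22\right) = -2 - 11 = -13$)
$155 \left(-49\right) + T = 155 \left(-49\right) - 13 = -7595 - 13 = -7608$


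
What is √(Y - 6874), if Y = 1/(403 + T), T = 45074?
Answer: I*√1579612756541/15159 ≈ 82.91*I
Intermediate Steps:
Y = 1/45477 (Y = 1/(403 + 45074) = 1/45477 ≈ 2.1989e-5)
√(Y - 6874) = √(1/45477 - 6874) = √(-312608897/45477) = I*√1579612756541/15159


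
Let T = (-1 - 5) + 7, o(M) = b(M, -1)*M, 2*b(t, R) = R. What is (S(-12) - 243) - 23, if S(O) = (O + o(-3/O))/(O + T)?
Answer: -23311/88 ≈ -264.90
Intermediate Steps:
b(t, R) = R/2
o(M) = -M/2 (o(M) = ((½)*(-1))*M = -M/2)
T = 1 (T = -6 + 7 = 1)
S(O) = (O + 3/(2*O))/(1 + O) (S(O) = (O - (-3)/(2*O))/(O + 1) = (O + 3/(2*O))/(1 + O))
(S(-12) - 243) - 23 = ((3/2 + (-12)²)/((-12)*(1 - 12)) - 243) - 23 = (-1/12*(3/2 + 144)/(-11) - 243) - 23 = (-1/12*(-1/11)*291/2 - 243) - 23 = (97/88 - 243) - 23 = -21287/88 - 23 = -23311/88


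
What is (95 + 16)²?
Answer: 12321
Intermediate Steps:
(95 + 16)² = 111² = 12321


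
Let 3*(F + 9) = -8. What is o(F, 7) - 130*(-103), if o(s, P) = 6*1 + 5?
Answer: 13401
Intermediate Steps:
F = -35/3 (F = -9 + (1/3)*(-8) = -9 - 8/3 = -35/3 ≈ -11.667)
o(s, P) = 11 (o(s, P) = 6 + 5 = 11)
o(F, 7) - 130*(-103) = 11 - 130*(-103) = 11 + 13390 = 13401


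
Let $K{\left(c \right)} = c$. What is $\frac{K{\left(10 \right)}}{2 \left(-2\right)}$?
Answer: $- \frac{5}{2} \approx -2.5$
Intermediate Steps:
$\frac{K{\left(10 \right)}}{2 \left(-2\right)} = \frac{1}{2 \left(-2\right)} 10 = \frac{1}{-4} \cdot 10 = \left(- \frac{1}{4}\right) 10 = - \frac{5}{2}$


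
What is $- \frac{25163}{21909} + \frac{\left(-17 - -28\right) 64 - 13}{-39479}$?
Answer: $- \frac{1008549196}{864945411} \approx -1.166$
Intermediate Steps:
$- \frac{25163}{21909} + \frac{\left(-17 - -28\right) 64 - 13}{-39479} = \left(-25163\right) \frac{1}{21909} + \left(\left(-17 + 28\right) 64 - 13\right) \left(- \frac{1}{39479}\right) = - \frac{25163}{21909} + \left(11 \cdot 64 - 13\right) \left(- \frac{1}{39479}\right) = - \frac{25163}{21909} + \left(704 - 13\right) \left(- \frac{1}{39479}\right) = - \frac{25163}{21909} + 691 \left(- \frac{1}{39479}\right) = - \frac{25163}{21909} - \frac{691}{39479} = - \frac{1008549196}{864945411}$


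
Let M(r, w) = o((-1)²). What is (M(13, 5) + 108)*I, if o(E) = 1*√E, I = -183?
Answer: -19947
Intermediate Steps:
o(E) = √E
M(r, w) = 1 (M(r, w) = √((-1)²) = √1 = 1)
(M(13, 5) + 108)*I = (1 + 108)*(-183) = 109*(-183) = -19947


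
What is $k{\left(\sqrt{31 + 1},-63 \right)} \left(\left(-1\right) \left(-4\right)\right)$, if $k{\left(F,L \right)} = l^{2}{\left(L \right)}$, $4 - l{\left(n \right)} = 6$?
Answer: $16$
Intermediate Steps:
$l{\left(n \right)} = -2$ ($l{\left(n \right)} = 4 - 6 = -2$)
$k{\left(F,L \right)} = 4$ ($k{\left(F,L \right)} = \left(-2\right)^{2} = 4$)
$k{\left(\sqrt{31 + 1},-63 \right)} \left(\left(-1\right) \left(-4\right)\right) = 4 \left(\left(-1\right) \left(-4\right)\right) = 4 \cdot 4 = 16$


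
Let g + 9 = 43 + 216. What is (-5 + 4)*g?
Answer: -250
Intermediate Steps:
g = 250 (g = -9 + (43 + 216) = -9 + 259 = 250)
(-5 + 4)*g = (-5 + 4)*250 = -1*250 = -250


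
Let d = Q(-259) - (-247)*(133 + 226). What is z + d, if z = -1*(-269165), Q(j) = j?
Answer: 357579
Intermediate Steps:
z = 269165
d = 88414 (d = -259 - (-247)*(133 + 226) = -259 - (-247)*359 = -259 - 1*(-88673) = -259 + 88673 = 88414)
z + d = 269165 + 88414 = 357579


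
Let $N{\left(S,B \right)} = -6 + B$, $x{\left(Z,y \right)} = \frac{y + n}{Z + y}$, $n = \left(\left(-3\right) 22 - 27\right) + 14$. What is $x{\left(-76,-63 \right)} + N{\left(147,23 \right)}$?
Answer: $\frac{2505}{139} \approx 18.022$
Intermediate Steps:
$n = -79$ ($n = \left(-66 - 27\right) + 14 = -93 + 14 = -79$)
$x{\left(Z,y \right)} = \frac{-79 + y}{Z + y}$ ($x{\left(Z,y \right)} = \frac{y - 79}{Z + y} = \frac{-79 + y}{Z + y}$)
$x{\left(-76,-63 \right)} + N{\left(147,23 \right)} = \frac{-79 - 63}{-76 - 63} + \left(-6 + 23\right) = \frac{1}{-139} \left(-142\right) + 17 = \left(- \frac{1}{139}\right) \left(-142\right) + 17 = \frac{142}{139} + 17 = \frac{2505}{139}$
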